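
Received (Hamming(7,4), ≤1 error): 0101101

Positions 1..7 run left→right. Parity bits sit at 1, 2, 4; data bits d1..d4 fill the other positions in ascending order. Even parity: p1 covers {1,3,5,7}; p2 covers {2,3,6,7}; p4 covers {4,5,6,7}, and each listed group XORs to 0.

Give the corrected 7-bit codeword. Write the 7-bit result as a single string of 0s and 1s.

s1 (pos 1,3,5,7): 0⊕0⊕1⊕1 = 0
s2 (pos 2,3,6,7): 1⊕0⊕0⊕1 = 0
s4 (pos 4,5,6,7): 1⊕1⊕0⊕1 = 1
Syndrome s4…s1 = 100 → error at position 4.
Flip position 4: 0101101 → 0100101

0100101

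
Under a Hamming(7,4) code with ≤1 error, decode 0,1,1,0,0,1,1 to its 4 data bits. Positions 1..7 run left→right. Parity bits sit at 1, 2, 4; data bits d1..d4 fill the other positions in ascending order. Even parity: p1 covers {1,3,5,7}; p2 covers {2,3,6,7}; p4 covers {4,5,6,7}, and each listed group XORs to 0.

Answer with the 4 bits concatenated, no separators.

1011

s1 (pos 1,3,5,7): 0⊕1⊕0⊕1 = 0
s2 (pos 2,3,6,7): 1⊕1⊕1⊕1 = 0
s4 (pos 4,5,6,7): 0⊕0⊕1⊕1 = 0
Syndrome s4…s1 = 000 → no error.
Read data bits from positions 3,5,6,7: 1011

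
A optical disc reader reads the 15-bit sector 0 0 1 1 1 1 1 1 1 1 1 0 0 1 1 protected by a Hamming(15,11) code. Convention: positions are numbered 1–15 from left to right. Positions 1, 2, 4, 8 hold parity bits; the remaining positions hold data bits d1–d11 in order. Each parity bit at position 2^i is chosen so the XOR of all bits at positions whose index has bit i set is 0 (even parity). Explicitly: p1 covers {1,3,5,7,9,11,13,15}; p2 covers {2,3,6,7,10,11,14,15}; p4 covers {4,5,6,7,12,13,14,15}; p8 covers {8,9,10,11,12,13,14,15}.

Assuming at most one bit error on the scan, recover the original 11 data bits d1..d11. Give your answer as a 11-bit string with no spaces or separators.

s1 (pos 1,3,5,7,9,11,13,15): 0⊕1⊕1⊕1⊕1⊕1⊕0⊕1 = 0
s2 (pos 2,3,6,7,10,11,14,15): 0⊕1⊕1⊕1⊕1⊕1⊕1⊕1 = 1
s4 (pos 4,5,6,7,12,13,14,15): 1⊕1⊕1⊕1⊕0⊕0⊕1⊕1 = 0
s8 (pos 8,9,10,11,12,13,14,15): 1⊕1⊕1⊕1⊕0⊕0⊕1⊕1 = 0
Syndrome s8…s1 = 0010 → error at position 2.
Flip position 2: 001111111110011 → 011111111110011
Read data bits from positions 3,5,6,7,9,10,11,12,13,14,15: 11111110011

11111110011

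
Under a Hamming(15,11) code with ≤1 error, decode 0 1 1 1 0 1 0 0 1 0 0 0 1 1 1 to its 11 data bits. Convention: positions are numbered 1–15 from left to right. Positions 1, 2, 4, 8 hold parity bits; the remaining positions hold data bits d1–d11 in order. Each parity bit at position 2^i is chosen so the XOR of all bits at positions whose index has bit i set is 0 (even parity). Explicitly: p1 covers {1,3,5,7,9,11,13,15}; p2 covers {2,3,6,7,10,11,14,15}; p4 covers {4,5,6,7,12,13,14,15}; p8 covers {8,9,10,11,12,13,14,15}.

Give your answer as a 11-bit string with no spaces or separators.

10001000111

s1 (pos 1,3,5,7,9,11,13,15): 0⊕1⊕0⊕0⊕1⊕0⊕1⊕1 = 0
s2 (pos 2,3,6,7,10,11,14,15): 1⊕1⊕1⊕0⊕0⊕0⊕1⊕1 = 1
s4 (pos 4,5,6,7,12,13,14,15): 1⊕0⊕1⊕0⊕0⊕1⊕1⊕1 = 1
s8 (pos 8,9,10,11,12,13,14,15): 0⊕1⊕0⊕0⊕0⊕1⊕1⊕1 = 0
Syndrome s8…s1 = 0110 → error at position 6.
Flip position 6: 011101001000111 → 011100001000111
Read data bits from positions 3,5,6,7,9,10,11,12,13,14,15: 10001000111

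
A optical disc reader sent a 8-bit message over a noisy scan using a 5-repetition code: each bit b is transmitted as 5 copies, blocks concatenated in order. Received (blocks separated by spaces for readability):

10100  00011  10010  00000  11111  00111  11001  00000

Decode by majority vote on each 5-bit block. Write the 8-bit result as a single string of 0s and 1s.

Block 1 (10100): 2 ones → 0
Block 2 (00011): 2 ones → 0
Block 3 (10010): 2 ones → 0
Block 4 (00000): 0 ones → 0
Block 5 (11111): 5 ones → 1
Block 6 (00111): 3 ones → 1
Block 7 (11001): 3 ones → 1
Block 8 (00000): 0 ones → 0

00001110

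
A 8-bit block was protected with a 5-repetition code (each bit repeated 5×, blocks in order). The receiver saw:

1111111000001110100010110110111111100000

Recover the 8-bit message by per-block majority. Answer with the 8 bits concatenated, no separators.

Block 1 (11111): 5 ones → 1
Block 2 (11000): 2 ones → 0
Block 3 (00111): 3 ones → 1
Block 4 (01000): 1 one → 0
Block 5 (10110): 3 ones → 1
Block 6 (11011): 4 ones → 1
Block 7 (11111): 5 ones → 1
Block 8 (00000): 0 ones → 0

10101110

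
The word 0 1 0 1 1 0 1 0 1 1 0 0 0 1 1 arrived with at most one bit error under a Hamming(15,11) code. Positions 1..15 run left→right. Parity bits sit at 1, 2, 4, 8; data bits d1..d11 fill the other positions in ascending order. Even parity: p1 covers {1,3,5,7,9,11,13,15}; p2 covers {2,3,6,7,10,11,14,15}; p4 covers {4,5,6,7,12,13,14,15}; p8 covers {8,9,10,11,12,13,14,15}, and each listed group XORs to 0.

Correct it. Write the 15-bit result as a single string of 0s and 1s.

s1 (pos 1,3,5,7,9,11,13,15): 0⊕0⊕1⊕1⊕1⊕0⊕0⊕1 = 0
s2 (pos 2,3,6,7,10,11,14,15): 1⊕0⊕0⊕1⊕1⊕0⊕1⊕1 = 1
s4 (pos 4,5,6,7,12,13,14,15): 1⊕1⊕0⊕1⊕0⊕0⊕1⊕1 = 1
s8 (pos 8,9,10,11,12,13,14,15): 0⊕1⊕1⊕0⊕0⊕0⊕1⊕1 = 0
Syndrome s8…s1 = 0110 → error at position 6.
Flip position 6: 010110101100011 → 010111101100011

010111101100011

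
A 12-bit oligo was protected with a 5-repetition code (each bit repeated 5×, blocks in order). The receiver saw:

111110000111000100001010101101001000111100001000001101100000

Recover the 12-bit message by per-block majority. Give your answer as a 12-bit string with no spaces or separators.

100011010010

Block 1 (11111): 5 ones → 1
Block 2 (00001): 1 one → 0
Block 3 (11000): 2 ones → 0
Block 4 (10000): 1 one → 0
Block 5 (10101): 3 ones → 1
Block 6 (01101): 3 ones → 1
Block 7 (00100): 1 one → 0
Block 8 (01111): 4 ones → 1
Block 9 (00001): 1 one → 0
Block 10 (00000): 0 ones → 0
Block 11 (11011): 4 ones → 1
Block 12 (00000): 0 ones → 0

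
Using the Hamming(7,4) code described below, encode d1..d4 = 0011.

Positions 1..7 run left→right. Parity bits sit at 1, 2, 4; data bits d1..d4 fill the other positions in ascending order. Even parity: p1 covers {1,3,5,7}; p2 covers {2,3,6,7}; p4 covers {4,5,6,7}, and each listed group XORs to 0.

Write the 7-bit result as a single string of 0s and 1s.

Place data at non-parity positions: p1 p2 0 p4 0 1 1
p1 (pos 1,3,5,7): XOR of data positions = 0⊕0⊕1 = 1
p2 (pos 2,3,6,7): XOR of data positions = 0⊕1⊕1 = 0
p4 (pos 4,5,6,7): XOR of data positions = 0⊕1⊕1 = 0
Codeword: 1000011

1000011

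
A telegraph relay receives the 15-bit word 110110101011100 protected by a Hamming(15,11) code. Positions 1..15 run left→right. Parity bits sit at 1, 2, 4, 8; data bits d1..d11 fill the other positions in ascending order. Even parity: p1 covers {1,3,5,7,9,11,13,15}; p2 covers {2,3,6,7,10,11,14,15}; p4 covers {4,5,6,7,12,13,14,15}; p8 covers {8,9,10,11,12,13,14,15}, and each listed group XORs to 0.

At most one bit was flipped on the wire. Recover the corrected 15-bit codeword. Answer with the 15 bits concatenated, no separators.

110111101011100

s1 (pos 1,3,5,7,9,11,13,15): 1⊕0⊕1⊕1⊕1⊕1⊕1⊕0 = 0
s2 (pos 2,3,6,7,10,11,14,15): 1⊕0⊕0⊕1⊕0⊕1⊕0⊕0 = 1
s4 (pos 4,5,6,7,12,13,14,15): 1⊕1⊕0⊕1⊕1⊕1⊕0⊕0 = 1
s8 (pos 8,9,10,11,12,13,14,15): 0⊕1⊕0⊕1⊕1⊕1⊕0⊕0 = 0
Syndrome s8…s1 = 0110 → error at position 6.
Flip position 6: 110110101011100 → 110111101011100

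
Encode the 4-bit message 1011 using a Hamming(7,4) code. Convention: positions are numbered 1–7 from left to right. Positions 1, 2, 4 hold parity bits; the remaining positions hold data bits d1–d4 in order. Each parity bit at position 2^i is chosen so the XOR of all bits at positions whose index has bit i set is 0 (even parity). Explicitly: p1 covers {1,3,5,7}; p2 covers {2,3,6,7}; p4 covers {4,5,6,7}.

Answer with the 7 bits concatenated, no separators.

0110011

Place data at non-parity positions: p1 p2 1 p4 0 1 1
p1 (pos 1,3,5,7): XOR of data positions = 1⊕0⊕1 = 0
p2 (pos 2,3,6,7): XOR of data positions = 1⊕1⊕1 = 1
p4 (pos 4,5,6,7): XOR of data positions = 0⊕1⊕1 = 0
Codeword: 0110011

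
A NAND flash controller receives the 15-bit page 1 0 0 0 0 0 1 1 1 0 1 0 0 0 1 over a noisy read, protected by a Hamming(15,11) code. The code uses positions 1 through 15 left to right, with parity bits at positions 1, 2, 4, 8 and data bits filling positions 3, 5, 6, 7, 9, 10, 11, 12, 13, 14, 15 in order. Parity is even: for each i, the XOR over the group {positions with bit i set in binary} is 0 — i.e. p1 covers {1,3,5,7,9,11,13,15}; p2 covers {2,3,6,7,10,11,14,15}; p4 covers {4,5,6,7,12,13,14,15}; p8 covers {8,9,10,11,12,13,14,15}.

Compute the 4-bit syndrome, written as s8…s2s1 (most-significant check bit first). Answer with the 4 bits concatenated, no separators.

s1 (pos 1,3,5,7,9,11,13,15): 1⊕0⊕0⊕1⊕1⊕1⊕0⊕1 = 1
s2 (pos 2,3,6,7,10,11,14,15): 0⊕0⊕0⊕1⊕0⊕1⊕0⊕1 = 1
s4 (pos 4,5,6,7,12,13,14,15): 0⊕0⊕0⊕1⊕0⊕0⊕0⊕1 = 0
s8 (pos 8,9,10,11,12,13,14,15): 1⊕1⊕0⊕1⊕0⊕0⊕0⊕1 = 0
Syndrome s8…s1 = 0011 → error at position 3.

0011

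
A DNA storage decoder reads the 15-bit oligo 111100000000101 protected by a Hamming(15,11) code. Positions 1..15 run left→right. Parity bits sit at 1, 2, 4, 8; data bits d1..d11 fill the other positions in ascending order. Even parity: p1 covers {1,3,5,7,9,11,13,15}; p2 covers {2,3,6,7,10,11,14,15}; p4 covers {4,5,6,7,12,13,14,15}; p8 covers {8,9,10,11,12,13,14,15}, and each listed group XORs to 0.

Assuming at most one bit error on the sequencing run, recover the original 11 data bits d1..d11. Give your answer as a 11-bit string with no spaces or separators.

10100000101

s1 (pos 1,3,5,7,9,11,13,15): 1⊕1⊕0⊕0⊕0⊕0⊕1⊕1 = 0
s2 (pos 2,3,6,7,10,11,14,15): 1⊕1⊕0⊕0⊕0⊕0⊕0⊕1 = 1
s4 (pos 4,5,6,7,12,13,14,15): 1⊕0⊕0⊕0⊕0⊕1⊕0⊕1 = 1
s8 (pos 8,9,10,11,12,13,14,15): 0⊕0⊕0⊕0⊕0⊕1⊕0⊕1 = 0
Syndrome s8…s1 = 0110 → error at position 6.
Flip position 6: 111100000000101 → 111101000000101
Read data bits from positions 3,5,6,7,9,10,11,12,13,14,15: 10100000101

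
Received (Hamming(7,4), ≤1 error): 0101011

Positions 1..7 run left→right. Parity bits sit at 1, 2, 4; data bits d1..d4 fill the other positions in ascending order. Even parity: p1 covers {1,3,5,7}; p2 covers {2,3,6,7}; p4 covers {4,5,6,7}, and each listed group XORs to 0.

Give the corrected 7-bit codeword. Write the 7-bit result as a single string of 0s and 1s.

s1 (pos 1,3,5,7): 0⊕0⊕0⊕1 = 1
s2 (pos 2,3,6,7): 1⊕0⊕1⊕1 = 1
s4 (pos 4,5,6,7): 1⊕0⊕1⊕1 = 1
Syndrome s4…s1 = 111 → error at position 7.
Flip position 7: 0101011 → 0101010

0101010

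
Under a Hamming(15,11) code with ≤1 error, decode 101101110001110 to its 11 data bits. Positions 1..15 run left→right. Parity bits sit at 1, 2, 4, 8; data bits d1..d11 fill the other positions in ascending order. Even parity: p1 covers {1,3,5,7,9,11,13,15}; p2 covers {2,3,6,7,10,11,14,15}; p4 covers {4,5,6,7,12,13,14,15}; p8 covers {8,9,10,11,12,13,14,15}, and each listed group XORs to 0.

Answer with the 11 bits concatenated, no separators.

10110001110

s1 (pos 1,3,5,7,9,11,13,15): 1⊕1⊕0⊕1⊕0⊕0⊕1⊕0 = 0
s2 (pos 2,3,6,7,10,11,14,15): 0⊕1⊕1⊕1⊕0⊕0⊕1⊕0 = 0
s4 (pos 4,5,6,7,12,13,14,15): 1⊕0⊕1⊕1⊕1⊕1⊕1⊕0 = 0
s8 (pos 8,9,10,11,12,13,14,15): 1⊕0⊕0⊕0⊕1⊕1⊕1⊕0 = 0
Syndrome s8…s1 = 0000 → no error.
Read data bits from positions 3,5,6,7,9,10,11,12,13,14,15: 10110001110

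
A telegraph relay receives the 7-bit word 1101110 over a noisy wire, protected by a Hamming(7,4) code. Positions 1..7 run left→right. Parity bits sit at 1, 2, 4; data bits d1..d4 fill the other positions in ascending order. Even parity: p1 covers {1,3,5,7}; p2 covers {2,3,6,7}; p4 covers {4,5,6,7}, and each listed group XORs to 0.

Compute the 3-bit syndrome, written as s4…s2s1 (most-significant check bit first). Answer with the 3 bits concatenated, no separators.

100

s1 (pos 1,3,5,7): 1⊕0⊕1⊕0 = 0
s2 (pos 2,3,6,7): 1⊕0⊕1⊕0 = 0
s4 (pos 4,5,6,7): 1⊕1⊕1⊕0 = 1
Syndrome s4…s1 = 100 → error at position 4.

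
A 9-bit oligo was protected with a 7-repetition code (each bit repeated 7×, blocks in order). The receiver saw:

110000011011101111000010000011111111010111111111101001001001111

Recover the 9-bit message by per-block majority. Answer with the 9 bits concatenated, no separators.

Block 1 (1100000): 2 ones → 0
Block 2 (1101110): 5 ones → 1
Block 3 (1111000): 4 ones → 1
Block 4 (0100000): 1 one → 0
Block 5 (1111111): 7 ones → 1
Block 6 (1010111): 5 ones → 1
Block 7 (1111111): 7 ones → 1
Block 8 (0100100): 2 ones → 0
Block 9 (1001111): 5 ones → 1

011011101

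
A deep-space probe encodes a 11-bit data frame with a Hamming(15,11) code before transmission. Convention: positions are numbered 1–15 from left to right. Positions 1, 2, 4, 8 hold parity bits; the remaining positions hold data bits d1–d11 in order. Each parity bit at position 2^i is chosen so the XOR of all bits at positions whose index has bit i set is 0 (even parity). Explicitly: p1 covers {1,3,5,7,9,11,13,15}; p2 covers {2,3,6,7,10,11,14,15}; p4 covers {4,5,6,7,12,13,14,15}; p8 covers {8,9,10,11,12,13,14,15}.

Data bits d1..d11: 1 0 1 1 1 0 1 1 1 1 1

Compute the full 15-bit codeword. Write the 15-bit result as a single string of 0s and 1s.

Place data at non-parity positions: p1 p2 1 p4 0 1 1 p8 1 0 1 1 1 1 1
p1 (pos 1,3,5,7,9,11,13,15): XOR of data positions = 1⊕0⊕1⊕1⊕1⊕1⊕1 = 0
p2 (pos 2,3,6,7,10,11,14,15): XOR of data positions = 1⊕1⊕1⊕0⊕1⊕1⊕1 = 0
p4 (pos 4,5,6,7,12,13,14,15): XOR of data positions = 0⊕1⊕1⊕1⊕1⊕1⊕1 = 0
p8 (pos 8,9,10,11,12,13,14,15): XOR of data positions = 1⊕0⊕1⊕1⊕1⊕1⊕1 = 0
Codeword: 001001101011111

001001101011111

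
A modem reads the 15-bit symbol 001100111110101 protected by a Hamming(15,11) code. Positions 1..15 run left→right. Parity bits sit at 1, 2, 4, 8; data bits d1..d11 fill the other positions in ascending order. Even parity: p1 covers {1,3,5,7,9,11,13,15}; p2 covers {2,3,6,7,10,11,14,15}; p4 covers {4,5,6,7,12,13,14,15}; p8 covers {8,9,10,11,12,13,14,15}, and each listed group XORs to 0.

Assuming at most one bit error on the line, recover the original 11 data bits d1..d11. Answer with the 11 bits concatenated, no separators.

10011110101

s1 (pos 1,3,5,7,9,11,13,15): 0⊕1⊕0⊕1⊕1⊕1⊕1⊕1 = 0
s2 (pos 2,3,6,7,10,11,14,15): 0⊕1⊕0⊕1⊕1⊕1⊕0⊕1 = 1
s4 (pos 4,5,6,7,12,13,14,15): 1⊕0⊕0⊕1⊕0⊕1⊕0⊕1 = 0
s8 (pos 8,9,10,11,12,13,14,15): 1⊕1⊕1⊕1⊕0⊕1⊕0⊕1 = 0
Syndrome s8…s1 = 0010 → error at position 2.
Flip position 2: 001100111110101 → 011100111110101
Read data bits from positions 3,5,6,7,9,10,11,12,13,14,15: 10011110101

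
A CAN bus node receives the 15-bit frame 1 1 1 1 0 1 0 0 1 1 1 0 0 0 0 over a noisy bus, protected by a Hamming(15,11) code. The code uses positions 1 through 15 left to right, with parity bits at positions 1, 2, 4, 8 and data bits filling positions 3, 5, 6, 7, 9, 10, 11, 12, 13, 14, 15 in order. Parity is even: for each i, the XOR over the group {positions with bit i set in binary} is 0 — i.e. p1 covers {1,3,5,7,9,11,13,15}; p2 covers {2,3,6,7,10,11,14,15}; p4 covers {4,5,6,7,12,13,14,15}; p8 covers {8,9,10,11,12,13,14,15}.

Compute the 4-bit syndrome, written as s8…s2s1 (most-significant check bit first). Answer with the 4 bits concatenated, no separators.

1010

s1 (pos 1,3,5,7,9,11,13,15): 1⊕1⊕0⊕0⊕1⊕1⊕0⊕0 = 0
s2 (pos 2,3,6,7,10,11,14,15): 1⊕1⊕1⊕0⊕1⊕1⊕0⊕0 = 1
s4 (pos 4,5,6,7,12,13,14,15): 1⊕0⊕1⊕0⊕0⊕0⊕0⊕0 = 0
s8 (pos 8,9,10,11,12,13,14,15): 0⊕1⊕1⊕1⊕0⊕0⊕0⊕0 = 1
Syndrome s8…s1 = 1010 → error at position 10.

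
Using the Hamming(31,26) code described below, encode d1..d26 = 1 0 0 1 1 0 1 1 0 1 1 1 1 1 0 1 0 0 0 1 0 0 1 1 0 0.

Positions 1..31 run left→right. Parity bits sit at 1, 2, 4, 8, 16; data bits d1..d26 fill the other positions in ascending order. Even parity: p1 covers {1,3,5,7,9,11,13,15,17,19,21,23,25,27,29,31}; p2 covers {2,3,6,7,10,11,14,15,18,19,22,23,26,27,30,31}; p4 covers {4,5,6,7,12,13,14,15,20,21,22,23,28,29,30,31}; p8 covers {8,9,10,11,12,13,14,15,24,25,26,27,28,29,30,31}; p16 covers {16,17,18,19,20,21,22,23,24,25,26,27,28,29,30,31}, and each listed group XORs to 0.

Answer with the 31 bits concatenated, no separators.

Place data at non-parity positions: p1 p2 1 p4 0 0 1 p8 1 0 1 1 0 1 1 p16 1 1 1 0 1 0 0 0 1 0 0 1 1 0 0
p1 (pos 1,3,5,7,9,11,13,15,17,19,21,23,25,27,29,31): XOR of data positions = 1⊕0⊕1⊕1⊕1⊕0⊕1⊕1⊕1⊕1⊕0⊕1⊕0⊕1⊕0 = 0
p2 (pos 2,3,6,7,10,11,14,15,18,19,22,23,26,27,30,31): XOR of data positions = 1⊕0⊕1⊕0⊕1⊕1⊕1⊕1⊕1⊕0⊕0⊕0⊕0⊕0⊕0 = 1
p4 (pos 4,5,6,7,12,13,14,15,20,21,22,23,28,29,30,31): XOR of data positions = 0⊕0⊕1⊕1⊕0⊕1⊕1⊕0⊕1⊕0⊕0⊕1⊕1⊕0⊕0 = 1
p8 (pos 8,9,10,11,12,13,14,15,24,25,26,27,28,29,30,31): XOR of data positions = 1⊕0⊕1⊕1⊕0⊕1⊕1⊕0⊕1⊕0⊕0⊕1⊕1⊕0⊕0 = 0
p16 (pos 16,17,18,19,20,21,22,23,24,25,26,27,28,29,30,31): XOR of data positions = 1⊕1⊕1⊕0⊕1⊕0⊕0⊕0⊕1⊕0⊕0⊕1⊕1⊕0⊕0 = 1
Codeword: 0111001010110111111010001001100

0111001010110111111010001001100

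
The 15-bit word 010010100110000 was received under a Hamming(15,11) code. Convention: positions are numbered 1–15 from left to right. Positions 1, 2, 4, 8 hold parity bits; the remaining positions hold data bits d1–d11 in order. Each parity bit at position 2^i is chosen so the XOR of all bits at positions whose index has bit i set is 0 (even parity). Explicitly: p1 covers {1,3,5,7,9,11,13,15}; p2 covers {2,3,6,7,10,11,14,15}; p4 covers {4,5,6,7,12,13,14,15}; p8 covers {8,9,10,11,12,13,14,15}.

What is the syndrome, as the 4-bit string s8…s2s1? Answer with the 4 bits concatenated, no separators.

0001

s1 (pos 1,3,5,7,9,11,13,15): 0⊕0⊕1⊕1⊕0⊕1⊕0⊕0 = 1
s2 (pos 2,3,6,7,10,11,14,15): 1⊕0⊕0⊕1⊕1⊕1⊕0⊕0 = 0
s4 (pos 4,5,6,7,12,13,14,15): 0⊕1⊕0⊕1⊕0⊕0⊕0⊕0 = 0
s8 (pos 8,9,10,11,12,13,14,15): 0⊕0⊕1⊕1⊕0⊕0⊕0⊕0 = 0
Syndrome s8…s1 = 0001 → error at position 1.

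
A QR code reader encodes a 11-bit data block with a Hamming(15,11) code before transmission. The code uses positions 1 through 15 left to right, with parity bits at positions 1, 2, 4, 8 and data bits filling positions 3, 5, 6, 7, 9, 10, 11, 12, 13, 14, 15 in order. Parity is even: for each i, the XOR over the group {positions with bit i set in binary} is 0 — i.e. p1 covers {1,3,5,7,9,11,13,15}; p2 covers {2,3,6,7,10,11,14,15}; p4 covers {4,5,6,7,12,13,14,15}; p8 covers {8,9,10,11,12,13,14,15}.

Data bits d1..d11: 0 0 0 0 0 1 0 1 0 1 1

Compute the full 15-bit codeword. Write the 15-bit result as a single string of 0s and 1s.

110100000101011

Place data at non-parity positions: p1 p2 0 p4 0 0 0 p8 0 1 0 1 0 1 1
p1 (pos 1,3,5,7,9,11,13,15): XOR of data positions = 0⊕0⊕0⊕0⊕0⊕0⊕1 = 1
p2 (pos 2,3,6,7,10,11,14,15): XOR of data positions = 0⊕0⊕0⊕1⊕0⊕1⊕1 = 1
p4 (pos 4,5,6,7,12,13,14,15): XOR of data positions = 0⊕0⊕0⊕1⊕0⊕1⊕1 = 1
p8 (pos 8,9,10,11,12,13,14,15): XOR of data positions = 0⊕1⊕0⊕1⊕0⊕1⊕1 = 0
Codeword: 110100000101011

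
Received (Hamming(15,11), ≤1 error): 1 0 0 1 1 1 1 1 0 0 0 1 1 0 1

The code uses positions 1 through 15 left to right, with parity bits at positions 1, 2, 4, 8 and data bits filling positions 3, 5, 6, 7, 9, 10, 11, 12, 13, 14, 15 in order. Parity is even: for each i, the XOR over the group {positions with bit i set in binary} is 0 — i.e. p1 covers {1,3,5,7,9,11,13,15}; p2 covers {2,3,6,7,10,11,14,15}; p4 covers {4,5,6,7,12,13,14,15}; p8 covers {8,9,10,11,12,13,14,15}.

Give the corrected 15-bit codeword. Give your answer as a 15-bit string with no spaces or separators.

s1 (pos 1,3,5,7,9,11,13,15): 1⊕0⊕1⊕1⊕0⊕0⊕1⊕1 = 1
s2 (pos 2,3,6,7,10,11,14,15): 0⊕0⊕1⊕1⊕0⊕0⊕0⊕1 = 1
s4 (pos 4,5,6,7,12,13,14,15): 1⊕1⊕1⊕1⊕1⊕1⊕0⊕1 = 1
s8 (pos 8,9,10,11,12,13,14,15): 1⊕0⊕0⊕0⊕1⊕1⊕0⊕1 = 0
Syndrome s8…s1 = 0111 → error at position 7.
Flip position 7: 100111110001101 → 100111010001101

100111010001101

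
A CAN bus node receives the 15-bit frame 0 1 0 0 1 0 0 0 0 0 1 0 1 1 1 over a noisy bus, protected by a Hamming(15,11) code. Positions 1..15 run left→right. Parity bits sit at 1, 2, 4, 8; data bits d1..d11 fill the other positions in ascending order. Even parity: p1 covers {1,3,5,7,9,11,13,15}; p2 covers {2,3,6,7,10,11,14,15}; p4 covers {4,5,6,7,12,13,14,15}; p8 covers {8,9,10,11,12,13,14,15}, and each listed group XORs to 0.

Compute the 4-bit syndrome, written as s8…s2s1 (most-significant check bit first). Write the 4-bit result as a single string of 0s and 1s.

s1 (pos 1,3,5,7,9,11,13,15): 0⊕0⊕1⊕0⊕0⊕1⊕1⊕1 = 0
s2 (pos 2,3,6,7,10,11,14,15): 1⊕0⊕0⊕0⊕0⊕1⊕1⊕1 = 0
s4 (pos 4,5,6,7,12,13,14,15): 0⊕1⊕0⊕0⊕0⊕1⊕1⊕1 = 0
s8 (pos 8,9,10,11,12,13,14,15): 0⊕0⊕0⊕1⊕0⊕1⊕1⊕1 = 0
Syndrome s8…s1 = 0000 → no error.

0000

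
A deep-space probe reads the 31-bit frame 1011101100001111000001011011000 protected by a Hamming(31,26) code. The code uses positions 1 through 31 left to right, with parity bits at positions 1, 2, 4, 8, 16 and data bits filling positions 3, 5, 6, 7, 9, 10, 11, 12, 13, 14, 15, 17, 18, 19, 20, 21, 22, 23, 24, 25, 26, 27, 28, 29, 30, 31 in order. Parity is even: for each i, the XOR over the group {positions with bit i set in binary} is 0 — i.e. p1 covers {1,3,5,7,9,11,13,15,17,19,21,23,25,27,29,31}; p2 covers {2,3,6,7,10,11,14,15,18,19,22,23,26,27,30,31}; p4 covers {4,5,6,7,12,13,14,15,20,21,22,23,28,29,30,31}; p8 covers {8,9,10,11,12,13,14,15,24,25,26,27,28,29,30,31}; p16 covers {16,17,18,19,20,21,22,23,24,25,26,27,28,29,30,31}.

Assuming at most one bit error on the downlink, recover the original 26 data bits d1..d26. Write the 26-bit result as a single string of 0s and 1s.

s1 (pos 1,3,5,7,9,11,13,15,17,19,21,23,25,27,29,31): 1⊕1⊕1⊕1⊕0⊕0⊕1⊕1⊕0⊕0⊕0⊕0⊕1⊕1⊕0⊕0 = 0
s2 (pos 2,3,6,7,10,11,14,15,18,19,22,23,26,27,30,31): 0⊕1⊕0⊕1⊕0⊕0⊕1⊕1⊕0⊕0⊕1⊕0⊕0⊕1⊕0⊕0 = 0
s4 (pos 4,5,6,7,12,13,14,15,20,21,22,23,28,29,30,31): 1⊕1⊕0⊕1⊕0⊕1⊕1⊕1⊕0⊕0⊕1⊕0⊕1⊕0⊕0⊕0 = 0
s8 (pos 8,9,10,11,12,13,14,15,24,25,26,27,28,29,30,31): 1⊕0⊕0⊕0⊕0⊕1⊕1⊕1⊕1⊕1⊕0⊕1⊕1⊕0⊕0⊕0 = 0
s16 (pos 16,17,18,19,20,21,22,23,24,25,26,27,28,29,30,31): 1⊕0⊕0⊕0⊕0⊕0⊕1⊕0⊕1⊕1⊕0⊕1⊕1⊕0⊕0⊕0 = 0
Syndrome s16…s1 = 00000 → no error.
Read data bits from positions 3,5,6,7,9,10,11,12,13,14,15,17,18,19,20,21,22,23,24,25,26,27,28,29,30,31: 11010000111000001011011000

11010000111000001011011000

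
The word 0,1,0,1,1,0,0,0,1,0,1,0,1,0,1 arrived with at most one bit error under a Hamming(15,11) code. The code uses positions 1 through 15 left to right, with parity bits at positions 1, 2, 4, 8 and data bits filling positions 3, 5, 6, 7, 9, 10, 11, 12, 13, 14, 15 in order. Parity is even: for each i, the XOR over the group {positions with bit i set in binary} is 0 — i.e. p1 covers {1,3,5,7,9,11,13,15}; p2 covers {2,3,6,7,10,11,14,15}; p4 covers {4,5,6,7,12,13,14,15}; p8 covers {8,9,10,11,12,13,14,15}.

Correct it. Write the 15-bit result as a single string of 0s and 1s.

s1 (pos 1,3,5,7,9,11,13,15): 0⊕0⊕1⊕0⊕1⊕1⊕1⊕1 = 1
s2 (pos 2,3,6,7,10,11,14,15): 1⊕0⊕0⊕0⊕0⊕1⊕0⊕1 = 1
s4 (pos 4,5,6,7,12,13,14,15): 1⊕1⊕0⊕0⊕0⊕1⊕0⊕1 = 0
s8 (pos 8,9,10,11,12,13,14,15): 0⊕1⊕0⊕1⊕0⊕1⊕0⊕1 = 0
Syndrome s8…s1 = 0011 → error at position 3.
Flip position 3: 010110001010101 → 011110001010101

011110001010101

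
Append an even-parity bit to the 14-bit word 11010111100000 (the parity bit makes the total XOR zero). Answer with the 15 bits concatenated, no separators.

XOR of the 14 data bits: 1⊕1⊕0⊕1⊕0⊕1⊕1⊕1⊕1⊕0⊕0⊕0⊕0⊕0 = 1
Parity bit = 1 (so all 15 bits XOR to 0).

110101111000001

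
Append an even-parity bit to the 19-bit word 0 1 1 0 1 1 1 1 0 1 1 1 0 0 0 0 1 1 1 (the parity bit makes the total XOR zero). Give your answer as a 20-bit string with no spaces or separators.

XOR of the 19 data bits: 0⊕1⊕1⊕0⊕1⊕1⊕1⊕1⊕0⊕1⊕1⊕1⊕0⊕0⊕0⊕0⊕1⊕1⊕1 = 0
Parity bit = 0 (so all 20 bits XOR to 0).

01101111011100001110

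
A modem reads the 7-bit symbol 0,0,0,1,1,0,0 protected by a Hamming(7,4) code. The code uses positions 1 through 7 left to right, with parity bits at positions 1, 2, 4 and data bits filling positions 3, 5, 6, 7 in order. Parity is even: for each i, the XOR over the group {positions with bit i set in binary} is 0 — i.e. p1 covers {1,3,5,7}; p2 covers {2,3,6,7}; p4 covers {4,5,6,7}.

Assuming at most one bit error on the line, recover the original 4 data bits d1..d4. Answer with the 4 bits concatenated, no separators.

0100

s1 (pos 1,3,5,7): 0⊕0⊕1⊕0 = 1
s2 (pos 2,3,6,7): 0⊕0⊕0⊕0 = 0
s4 (pos 4,5,6,7): 1⊕1⊕0⊕0 = 0
Syndrome s4…s1 = 001 → error at position 1.
Flip position 1: 0001100 → 1001100
Read data bits from positions 3,5,6,7: 0100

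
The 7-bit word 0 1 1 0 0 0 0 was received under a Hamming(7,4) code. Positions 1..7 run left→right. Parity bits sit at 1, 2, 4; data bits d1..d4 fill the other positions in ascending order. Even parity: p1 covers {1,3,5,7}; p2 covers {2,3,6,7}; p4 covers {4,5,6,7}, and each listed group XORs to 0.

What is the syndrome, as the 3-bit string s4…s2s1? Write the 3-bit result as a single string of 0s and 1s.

s1 (pos 1,3,5,7): 0⊕1⊕0⊕0 = 1
s2 (pos 2,3,6,7): 1⊕1⊕0⊕0 = 0
s4 (pos 4,5,6,7): 0⊕0⊕0⊕0 = 0
Syndrome s4…s1 = 001 → error at position 1.

001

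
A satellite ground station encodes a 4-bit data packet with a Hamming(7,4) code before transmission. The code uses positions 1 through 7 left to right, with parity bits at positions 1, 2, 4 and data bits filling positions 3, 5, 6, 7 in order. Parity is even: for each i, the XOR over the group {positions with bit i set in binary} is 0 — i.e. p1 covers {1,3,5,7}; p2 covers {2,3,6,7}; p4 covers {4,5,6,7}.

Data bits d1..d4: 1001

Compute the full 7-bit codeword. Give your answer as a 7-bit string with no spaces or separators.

Place data at non-parity positions: p1 p2 1 p4 0 0 1
p1 (pos 1,3,5,7): XOR of data positions = 1⊕0⊕1 = 0
p2 (pos 2,3,6,7): XOR of data positions = 1⊕0⊕1 = 0
p4 (pos 4,5,6,7): XOR of data positions = 0⊕0⊕1 = 1
Codeword: 0011001

0011001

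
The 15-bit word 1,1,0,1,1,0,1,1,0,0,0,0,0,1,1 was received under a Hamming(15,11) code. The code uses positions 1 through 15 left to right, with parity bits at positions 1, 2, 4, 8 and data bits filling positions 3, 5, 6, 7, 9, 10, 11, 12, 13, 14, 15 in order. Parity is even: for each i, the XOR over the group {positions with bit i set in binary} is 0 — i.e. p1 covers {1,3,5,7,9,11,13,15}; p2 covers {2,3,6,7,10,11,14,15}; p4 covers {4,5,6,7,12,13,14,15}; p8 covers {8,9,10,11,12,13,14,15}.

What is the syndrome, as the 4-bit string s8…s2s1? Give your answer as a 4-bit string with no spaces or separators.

1100

s1 (pos 1,3,5,7,9,11,13,15): 1⊕0⊕1⊕1⊕0⊕0⊕0⊕1 = 0
s2 (pos 2,3,6,7,10,11,14,15): 1⊕0⊕0⊕1⊕0⊕0⊕1⊕1 = 0
s4 (pos 4,5,6,7,12,13,14,15): 1⊕1⊕0⊕1⊕0⊕0⊕1⊕1 = 1
s8 (pos 8,9,10,11,12,13,14,15): 1⊕0⊕0⊕0⊕0⊕0⊕1⊕1 = 1
Syndrome s8…s1 = 1100 → error at position 12.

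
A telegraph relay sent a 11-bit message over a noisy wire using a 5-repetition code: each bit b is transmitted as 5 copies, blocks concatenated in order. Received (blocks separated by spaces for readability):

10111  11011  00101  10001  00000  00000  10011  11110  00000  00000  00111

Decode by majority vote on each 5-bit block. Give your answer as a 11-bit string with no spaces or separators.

Block 1 (10111): 4 ones → 1
Block 2 (11011): 4 ones → 1
Block 3 (00101): 2 ones → 0
Block 4 (10001): 2 ones → 0
Block 5 (00000): 0 ones → 0
Block 6 (00000): 0 ones → 0
Block 7 (10011): 3 ones → 1
Block 8 (11110): 4 ones → 1
Block 9 (00000): 0 ones → 0
Block 10 (00000): 0 ones → 0
Block 11 (00111): 3 ones → 1

11000011001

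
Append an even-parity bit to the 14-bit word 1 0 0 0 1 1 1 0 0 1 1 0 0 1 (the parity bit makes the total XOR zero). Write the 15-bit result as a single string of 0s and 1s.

XOR of the 14 data bits: 1⊕0⊕0⊕0⊕1⊕1⊕1⊕0⊕0⊕1⊕1⊕0⊕0⊕1 = 1
Parity bit = 1 (so all 15 bits XOR to 0).

100011100110011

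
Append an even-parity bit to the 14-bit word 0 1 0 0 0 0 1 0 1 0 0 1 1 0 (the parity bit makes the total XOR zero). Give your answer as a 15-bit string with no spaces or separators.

010000101001101

XOR of the 14 data bits: 0⊕1⊕0⊕0⊕0⊕0⊕1⊕0⊕1⊕0⊕0⊕1⊕1⊕0 = 1
Parity bit = 1 (so all 15 bits XOR to 0).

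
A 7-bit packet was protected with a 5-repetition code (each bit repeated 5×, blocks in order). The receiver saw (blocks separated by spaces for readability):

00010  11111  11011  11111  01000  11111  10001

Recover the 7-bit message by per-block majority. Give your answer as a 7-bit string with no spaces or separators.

0111010

Block 1 (00010): 1 one → 0
Block 2 (11111): 5 ones → 1
Block 3 (11011): 4 ones → 1
Block 4 (11111): 5 ones → 1
Block 5 (01000): 1 one → 0
Block 6 (11111): 5 ones → 1
Block 7 (10001): 2 ones → 0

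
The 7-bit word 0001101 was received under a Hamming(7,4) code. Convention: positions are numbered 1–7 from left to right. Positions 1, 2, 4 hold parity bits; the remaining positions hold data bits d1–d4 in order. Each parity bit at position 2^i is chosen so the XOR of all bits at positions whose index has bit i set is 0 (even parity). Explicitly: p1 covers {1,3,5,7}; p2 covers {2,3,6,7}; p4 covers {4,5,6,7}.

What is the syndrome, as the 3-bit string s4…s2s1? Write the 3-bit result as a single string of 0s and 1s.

110

s1 (pos 1,3,5,7): 0⊕0⊕1⊕1 = 0
s2 (pos 2,3,6,7): 0⊕0⊕0⊕1 = 1
s4 (pos 4,5,6,7): 1⊕1⊕0⊕1 = 1
Syndrome s4…s1 = 110 → error at position 6.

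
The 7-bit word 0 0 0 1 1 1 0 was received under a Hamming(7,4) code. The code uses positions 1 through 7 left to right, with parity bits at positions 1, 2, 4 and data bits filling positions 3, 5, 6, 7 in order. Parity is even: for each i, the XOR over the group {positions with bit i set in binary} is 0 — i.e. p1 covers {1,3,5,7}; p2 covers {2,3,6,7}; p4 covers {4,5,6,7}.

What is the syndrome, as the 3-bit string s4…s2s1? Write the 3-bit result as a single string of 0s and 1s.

s1 (pos 1,3,5,7): 0⊕0⊕1⊕0 = 1
s2 (pos 2,3,6,7): 0⊕0⊕1⊕0 = 1
s4 (pos 4,5,6,7): 1⊕1⊕1⊕0 = 1
Syndrome s4…s1 = 111 → error at position 7.

111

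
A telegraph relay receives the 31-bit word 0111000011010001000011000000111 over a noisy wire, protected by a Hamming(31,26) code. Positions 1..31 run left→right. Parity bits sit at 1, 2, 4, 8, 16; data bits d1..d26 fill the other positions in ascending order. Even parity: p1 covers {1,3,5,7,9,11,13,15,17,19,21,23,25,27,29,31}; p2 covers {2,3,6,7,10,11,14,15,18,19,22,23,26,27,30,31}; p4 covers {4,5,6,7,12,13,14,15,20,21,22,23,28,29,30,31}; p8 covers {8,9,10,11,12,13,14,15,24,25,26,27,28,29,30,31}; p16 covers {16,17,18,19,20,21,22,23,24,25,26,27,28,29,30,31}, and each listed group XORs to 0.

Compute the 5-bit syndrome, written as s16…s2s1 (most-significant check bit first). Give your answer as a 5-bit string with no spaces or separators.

00101

s1 (pos 1,3,5,7,9,11,13,15,17,19,21,23,25,27,29,31): 0⊕1⊕0⊕0⊕1⊕0⊕0⊕0⊕0⊕0⊕1⊕0⊕0⊕0⊕1⊕1 = 1
s2 (pos 2,3,6,7,10,11,14,15,18,19,22,23,26,27,30,31): 1⊕1⊕0⊕0⊕1⊕0⊕0⊕0⊕0⊕0⊕1⊕0⊕0⊕0⊕1⊕1 = 0
s4 (pos 4,5,6,7,12,13,14,15,20,21,22,23,28,29,30,31): 1⊕0⊕0⊕0⊕1⊕0⊕0⊕0⊕0⊕1⊕1⊕0⊕0⊕1⊕1⊕1 = 1
s8 (pos 8,9,10,11,12,13,14,15,24,25,26,27,28,29,30,31): 0⊕1⊕1⊕0⊕1⊕0⊕0⊕0⊕0⊕0⊕0⊕0⊕0⊕1⊕1⊕1 = 0
s16 (pos 16,17,18,19,20,21,22,23,24,25,26,27,28,29,30,31): 1⊕0⊕0⊕0⊕0⊕1⊕1⊕0⊕0⊕0⊕0⊕0⊕0⊕1⊕1⊕1 = 0
Syndrome s16…s1 = 00101 → error at position 5.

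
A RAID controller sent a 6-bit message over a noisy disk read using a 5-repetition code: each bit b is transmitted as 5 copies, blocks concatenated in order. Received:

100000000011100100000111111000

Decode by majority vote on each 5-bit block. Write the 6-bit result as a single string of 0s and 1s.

001010

Block 1 (10000): 1 one → 0
Block 2 (00000): 0 ones → 0
Block 3 (11100): 3 ones → 1
Block 4 (10000): 1 one → 0
Block 5 (01111): 4 ones → 1
Block 6 (11000): 2 ones → 0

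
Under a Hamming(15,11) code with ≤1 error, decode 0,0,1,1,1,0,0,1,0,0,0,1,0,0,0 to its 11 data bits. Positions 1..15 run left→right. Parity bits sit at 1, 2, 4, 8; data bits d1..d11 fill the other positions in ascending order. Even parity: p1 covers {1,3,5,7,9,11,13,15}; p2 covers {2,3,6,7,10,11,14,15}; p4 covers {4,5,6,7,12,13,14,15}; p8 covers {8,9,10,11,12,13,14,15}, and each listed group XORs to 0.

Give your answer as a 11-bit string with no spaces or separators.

s1 (pos 1,3,5,7,9,11,13,15): 0⊕1⊕1⊕0⊕0⊕0⊕0⊕0 = 0
s2 (pos 2,3,6,7,10,11,14,15): 0⊕1⊕0⊕0⊕0⊕0⊕0⊕0 = 1
s4 (pos 4,5,6,7,12,13,14,15): 1⊕1⊕0⊕0⊕1⊕0⊕0⊕0 = 1
s8 (pos 8,9,10,11,12,13,14,15): 1⊕0⊕0⊕0⊕1⊕0⊕0⊕0 = 0
Syndrome s8…s1 = 0110 → error at position 6.
Flip position 6: 001110010001000 → 001111010001000
Read data bits from positions 3,5,6,7,9,10,11,12,13,14,15: 11100001000

11100001000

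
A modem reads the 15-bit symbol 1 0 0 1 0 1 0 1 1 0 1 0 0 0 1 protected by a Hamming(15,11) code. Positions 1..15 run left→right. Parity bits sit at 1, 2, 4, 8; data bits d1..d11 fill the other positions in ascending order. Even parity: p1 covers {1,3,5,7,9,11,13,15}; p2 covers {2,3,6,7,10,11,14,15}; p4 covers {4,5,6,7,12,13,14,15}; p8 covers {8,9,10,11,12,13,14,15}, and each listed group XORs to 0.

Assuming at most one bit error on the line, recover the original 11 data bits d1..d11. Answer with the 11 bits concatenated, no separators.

s1 (pos 1,3,5,7,9,11,13,15): 1⊕0⊕0⊕0⊕1⊕1⊕0⊕1 = 0
s2 (pos 2,3,6,7,10,11,14,15): 0⊕0⊕1⊕0⊕0⊕1⊕0⊕1 = 1
s4 (pos 4,5,6,7,12,13,14,15): 1⊕0⊕1⊕0⊕0⊕0⊕0⊕1 = 1
s8 (pos 8,9,10,11,12,13,14,15): 1⊕1⊕0⊕1⊕0⊕0⊕0⊕1 = 0
Syndrome s8…s1 = 0110 → error at position 6.
Flip position 6: 100101011010001 → 100100011010001
Read data bits from positions 3,5,6,7,9,10,11,12,13,14,15: 00001010001

00001010001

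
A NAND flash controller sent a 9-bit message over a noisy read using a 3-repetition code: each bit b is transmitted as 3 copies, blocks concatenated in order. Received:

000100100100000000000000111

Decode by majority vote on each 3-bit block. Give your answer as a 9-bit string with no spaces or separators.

Block 1 (000): 0 ones → 0
Block 2 (100): 1 one → 0
Block 3 (100): 1 one → 0
Block 4 (100): 1 one → 0
Block 5 (000): 0 ones → 0
Block 6 (000): 0 ones → 0
Block 7 (000): 0 ones → 0
Block 8 (000): 0 ones → 0
Block 9 (111): 3 ones → 1

000000001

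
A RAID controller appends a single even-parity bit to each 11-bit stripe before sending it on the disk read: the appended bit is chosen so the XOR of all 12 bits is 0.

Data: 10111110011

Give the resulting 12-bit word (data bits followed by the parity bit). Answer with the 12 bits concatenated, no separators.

101111100110

XOR of the 11 data bits: 1⊕0⊕1⊕1⊕1⊕1⊕1⊕0⊕0⊕1⊕1 = 0
Parity bit = 0 (so all 12 bits XOR to 0).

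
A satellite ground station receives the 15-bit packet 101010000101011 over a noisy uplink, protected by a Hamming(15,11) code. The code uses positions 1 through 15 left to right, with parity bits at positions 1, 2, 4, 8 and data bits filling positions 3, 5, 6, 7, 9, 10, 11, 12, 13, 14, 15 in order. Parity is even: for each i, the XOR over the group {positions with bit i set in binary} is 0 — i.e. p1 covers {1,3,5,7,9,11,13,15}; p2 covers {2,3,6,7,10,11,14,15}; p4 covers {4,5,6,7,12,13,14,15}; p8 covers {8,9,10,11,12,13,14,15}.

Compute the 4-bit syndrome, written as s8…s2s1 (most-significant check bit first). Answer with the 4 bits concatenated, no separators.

0000

s1 (pos 1,3,5,7,9,11,13,15): 1⊕1⊕1⊕0⊕0⊕0⊕0⊕1 = 0
s2 (pos 2,3,6,7,10,11,14,15): 0⊕1⊕0⊕0⊕1⊕0⊕1⊕1 = 0
s4 (pos 4,5,6,7,12,13,14,15): 0⊕1⊕0⊕0⊕1⊕0⊕1⊕1 = 0
s8 (pos 8,9,10,11,12,13,14,15): 0⊕0⊕1⊕0⊕1⊕0⊕1⊕1 = 0
Syndrome s8…s1 = 0000 → no error.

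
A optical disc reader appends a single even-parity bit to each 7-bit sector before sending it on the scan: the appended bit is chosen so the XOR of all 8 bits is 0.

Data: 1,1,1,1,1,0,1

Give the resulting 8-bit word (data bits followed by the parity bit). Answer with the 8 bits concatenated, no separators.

XOR of the 7 data bits: 1⊕1⊕1⊕1⊕1⊕0⊕1 = 0
Parity bit = 0 (so all 8 bits XOR to 0).

11111010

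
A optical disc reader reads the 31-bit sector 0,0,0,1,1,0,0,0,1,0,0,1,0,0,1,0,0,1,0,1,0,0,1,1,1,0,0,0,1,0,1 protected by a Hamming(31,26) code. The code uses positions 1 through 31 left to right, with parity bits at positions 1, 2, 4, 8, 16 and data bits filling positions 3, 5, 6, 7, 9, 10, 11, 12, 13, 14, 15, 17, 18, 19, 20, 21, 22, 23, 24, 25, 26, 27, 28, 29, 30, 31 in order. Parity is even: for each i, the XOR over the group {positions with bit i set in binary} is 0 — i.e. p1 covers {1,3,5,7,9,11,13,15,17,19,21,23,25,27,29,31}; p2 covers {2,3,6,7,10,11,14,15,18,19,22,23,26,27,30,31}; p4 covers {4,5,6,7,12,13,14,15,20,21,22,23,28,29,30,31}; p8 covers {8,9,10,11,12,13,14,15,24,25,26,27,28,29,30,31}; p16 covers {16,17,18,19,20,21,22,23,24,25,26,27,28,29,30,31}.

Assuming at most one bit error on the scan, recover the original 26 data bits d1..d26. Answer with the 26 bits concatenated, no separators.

01001001001010100110000101

s1 (pos 1,3,5,7,9,11,13,15,17,19,21,23,25,27,29,31): 0⊕0⊕1⊕0⊕1⊕0⊕0⊕1⊕0⊕0⊕0⊕1⊕1⊕0⊕1⊕1 = 1
s2 (pos 2,3,6,7,10,11,14,15,18,19,22,23,26,27,30,31): 0⊕0⊕0⊕0⊕0⊕0⊕0⊕1⊕1⊕0⊕0⊕1⊕0⊕0⊕0⊕1 = 0
s4 (pos 4,5,6,7,12,13,14,15,20,21,22,23,28,29,30,31): 1⊕1⊕0⊕0⊕1⊕0⊕0⊕1⊕1⊕0⊕0⊕1⊕0⊕1⊕0⊕1 = 0
s8 (pos 8,9,10,11,12,13,14,15,24,25,26,27,28,29,30,31): 0⊕1⊕0⊕0⊕1⊕0⊕0⊕1⊕1⊕1⊕0⊕0⊕0⊕1⊕0⊕1 = 1
s16 (pos 16,17,18,19,20,21,22,23,24,25,26,27,28,29,30,31): 0⊕0⊕1⊕0⊕1⊕0⊕0⊕1⊕1⊕1⊕0⊕0⊕0⊕1⊕0⊕1 = 1
Syndrome s16…s1 = 11001 → error at position 25.
Flip position 25: 0001100010010010010100111000101 → 0001100010010010010100110000101
Read data bits from positions 3,5,6,7,9,10,11,12,13,14,15,17,18,19,20,21,22,23,24,25,26,27,28,29,30,31: 01001001001010100110000101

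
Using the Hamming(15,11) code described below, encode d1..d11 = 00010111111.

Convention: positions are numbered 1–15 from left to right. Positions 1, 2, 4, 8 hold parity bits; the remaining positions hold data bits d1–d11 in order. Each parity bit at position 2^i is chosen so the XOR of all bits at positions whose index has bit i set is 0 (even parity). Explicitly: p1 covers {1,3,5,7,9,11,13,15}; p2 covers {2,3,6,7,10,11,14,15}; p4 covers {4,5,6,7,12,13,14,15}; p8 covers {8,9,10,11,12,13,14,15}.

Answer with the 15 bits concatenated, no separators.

Place data at non-parity positions: p1 p2 0 p4 0 0 1 p8 0 1 1 1 1 1 1
p1 (pos 1,3,5,7,9,11,13,15): XOR of data positions = 0⊕0⊕1⊕0⊕1⊕1⊕1 = 0
p2 (pos 2,3,6,7,10,11,14,15): XOR of data positions = 0⊕0⊕1⊕1⊕1⊕1⊕1 = 1
p4 (pos 4,5,6,7,12,13,14,15): XOR of data positions = 0⊕0⊕1⊕1⊕1⊕1⊕1 = 1
p8 (pos 8,9,10,11,12,13,14,15): XOR of data positions = 0⊕1⊕1⊕1⊕1⊕1⊕1 = 0
Codeword: 010100100111111

010100100111111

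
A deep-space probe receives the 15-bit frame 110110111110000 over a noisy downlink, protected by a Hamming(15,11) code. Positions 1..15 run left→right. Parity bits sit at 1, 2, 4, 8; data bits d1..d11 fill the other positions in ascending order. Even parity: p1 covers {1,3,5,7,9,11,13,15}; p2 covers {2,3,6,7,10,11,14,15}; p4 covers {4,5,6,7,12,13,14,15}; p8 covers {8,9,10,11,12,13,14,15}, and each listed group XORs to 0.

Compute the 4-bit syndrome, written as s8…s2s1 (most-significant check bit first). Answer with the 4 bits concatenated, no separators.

0101

s1 (pos 1,3,5,7,9,11,13,15): 1⊕0⊕1⊕1⊕1⊕1⊕0⊕0 = 1
s2 (pos 2,3,6,7,10,11,14,15): 1⊕0⊕0⊕1⊕1⊕1⊕0⊕0 = 0
s4 (pos 4,5,6,7,12,13,14,15): 1⊕1⊕0⊕1⊕0⊕0⊕0⊕0 = 1
s8 (pos 8,9,10,11,12,13,14,15): 1⊕1⊕1⊕1⊕0⊕0⊕0⊕0 = 0
Syndrome s8…s1 = 0101 → error at position 5.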